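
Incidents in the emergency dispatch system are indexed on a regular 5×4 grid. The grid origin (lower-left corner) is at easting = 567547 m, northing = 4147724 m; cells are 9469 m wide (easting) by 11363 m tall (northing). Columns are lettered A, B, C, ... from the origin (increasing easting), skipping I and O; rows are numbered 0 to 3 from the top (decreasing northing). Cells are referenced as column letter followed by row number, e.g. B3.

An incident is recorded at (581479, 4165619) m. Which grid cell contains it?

Column index: ⌊(581479 − 567547) / 9469⌋ = ⌊1.471⌋ = 1 → column B
Row offset from origin: ⌊(4165619 − 4147724) / 11363⌋ = ⌊1.575⌋ = 1 → row 2 (counted from top)

B2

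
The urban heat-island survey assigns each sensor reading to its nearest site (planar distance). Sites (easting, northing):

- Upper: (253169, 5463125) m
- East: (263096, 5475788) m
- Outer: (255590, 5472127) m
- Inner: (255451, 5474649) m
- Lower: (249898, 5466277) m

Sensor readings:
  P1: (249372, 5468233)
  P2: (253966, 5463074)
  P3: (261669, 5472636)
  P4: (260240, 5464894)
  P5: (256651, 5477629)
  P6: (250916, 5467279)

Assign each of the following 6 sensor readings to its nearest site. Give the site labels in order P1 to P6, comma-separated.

P1 → Lower (d²=4102612.00)
P2 → Upper (d²=637810.00)
P3 → East (d²=11971433.00)
P4 → Upper (d²=53128402.00)
P5 → Inner (d²=10320400.00)
P6 → Lower (d²=2040328.00)

Lower, Upper, East, Upper, Inner, Lower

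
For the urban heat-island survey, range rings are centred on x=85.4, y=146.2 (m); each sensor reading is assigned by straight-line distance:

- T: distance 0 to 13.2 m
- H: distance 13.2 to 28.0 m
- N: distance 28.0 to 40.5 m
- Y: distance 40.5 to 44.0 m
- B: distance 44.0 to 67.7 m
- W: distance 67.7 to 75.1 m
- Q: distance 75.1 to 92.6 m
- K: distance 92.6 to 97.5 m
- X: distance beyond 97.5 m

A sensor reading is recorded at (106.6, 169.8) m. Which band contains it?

N

Distance = √((106.6−85.4)² + (169.8−146.2)²) = √(449.440 + 556.960) = 31.724 m.
28.0 ≤ 31.724 < 40.5 → N.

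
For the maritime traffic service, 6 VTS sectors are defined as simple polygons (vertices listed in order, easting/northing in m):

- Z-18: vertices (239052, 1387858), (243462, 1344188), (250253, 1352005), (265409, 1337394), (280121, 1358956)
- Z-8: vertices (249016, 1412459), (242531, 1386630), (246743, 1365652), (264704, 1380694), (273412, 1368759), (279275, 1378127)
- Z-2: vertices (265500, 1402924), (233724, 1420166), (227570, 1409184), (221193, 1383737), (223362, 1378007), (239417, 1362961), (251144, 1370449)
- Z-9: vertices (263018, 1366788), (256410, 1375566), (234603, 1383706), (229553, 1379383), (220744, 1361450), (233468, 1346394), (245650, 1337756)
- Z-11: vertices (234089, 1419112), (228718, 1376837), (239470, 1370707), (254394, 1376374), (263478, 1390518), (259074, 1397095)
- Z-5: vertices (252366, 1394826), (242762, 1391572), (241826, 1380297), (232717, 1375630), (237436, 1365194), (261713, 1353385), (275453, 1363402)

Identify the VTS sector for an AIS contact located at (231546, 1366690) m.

Z-9

Cast a ray rightward from (231546, 1366690). For each polygon, the edges (by vertex number in listed order) whose endpoints lie on opposite sides of northing = 1366690, where each meets that height, and whether that is right or left of the point:
Z-18: 1–2 at easting≈241189.6 (right), 5–1 at easting≈269131.2 (right) → 2 crossings.
Z-8: 2–3 at easting≈246534.6 (right), 3–4 at easting≈247982.4 (right) → 2 crossings.
Z-2: 5–6 at easting≈235437.9 (right), 6–7 at easting≈245257.0 (right) → 2 crossings.
Z-9: 4–5 at easting≈223318.0 (left), 7–1 at easting≈262959.4 (right) → 1 crossing.
Z-11: no edge straddles that height → 0 crossings.
Z-5: 4–5 at easting≈236759.5 (right), 7–1 at easting≈273037.3 (right) → 2 crossings.
Only Z-9 has an odd count, so the point is inside Z-9.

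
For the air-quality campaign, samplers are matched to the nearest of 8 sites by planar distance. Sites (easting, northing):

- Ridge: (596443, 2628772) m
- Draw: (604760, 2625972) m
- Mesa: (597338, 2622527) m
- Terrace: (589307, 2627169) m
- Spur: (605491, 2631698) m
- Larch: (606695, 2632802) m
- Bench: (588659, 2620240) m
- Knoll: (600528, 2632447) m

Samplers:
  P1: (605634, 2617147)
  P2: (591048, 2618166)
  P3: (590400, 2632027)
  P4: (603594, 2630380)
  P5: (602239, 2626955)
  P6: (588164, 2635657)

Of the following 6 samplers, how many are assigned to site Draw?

P1 → Draw
P2 → Bench
P3 → Terrace
P4 → Spur
P5 → Draw
P6 → Terrace
2 of the 6 go to Draw.

2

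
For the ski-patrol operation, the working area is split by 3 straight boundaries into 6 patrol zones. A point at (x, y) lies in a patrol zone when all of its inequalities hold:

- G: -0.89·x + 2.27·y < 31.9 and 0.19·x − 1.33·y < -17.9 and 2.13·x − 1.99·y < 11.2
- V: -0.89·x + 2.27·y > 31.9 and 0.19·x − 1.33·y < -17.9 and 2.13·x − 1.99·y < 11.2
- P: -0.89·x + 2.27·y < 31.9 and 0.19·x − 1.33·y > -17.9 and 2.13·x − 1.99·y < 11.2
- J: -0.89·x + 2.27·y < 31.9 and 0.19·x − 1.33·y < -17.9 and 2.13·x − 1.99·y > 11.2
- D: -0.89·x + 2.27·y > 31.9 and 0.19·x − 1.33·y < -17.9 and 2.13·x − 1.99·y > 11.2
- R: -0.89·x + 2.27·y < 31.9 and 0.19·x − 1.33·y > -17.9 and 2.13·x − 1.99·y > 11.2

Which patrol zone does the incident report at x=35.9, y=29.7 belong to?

D

-0.89·35.9 + 2.27·29.7 = 35.468, which is > 31.9
0.19·35.9 − 1.33·29.7 = -32.680, which is < -17.9
2.13·35.9 − 1.99·29.7 = 17.364, which is > 11.2
This sign pattern matches D.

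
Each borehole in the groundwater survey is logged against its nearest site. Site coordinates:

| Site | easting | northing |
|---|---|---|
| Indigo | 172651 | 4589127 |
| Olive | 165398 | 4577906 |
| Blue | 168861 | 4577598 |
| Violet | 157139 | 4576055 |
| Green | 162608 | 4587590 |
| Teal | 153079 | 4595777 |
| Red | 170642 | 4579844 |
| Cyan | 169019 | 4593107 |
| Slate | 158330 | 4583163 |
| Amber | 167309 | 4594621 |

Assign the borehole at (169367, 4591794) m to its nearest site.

Cyan

Squared distances to each site:
Indigo: 17897545.000; Olive: 208629505.000; Blue: 201782452.000; Violet: 397240105.000; Green: 63357697.000; Teal: 281163233.000; Red: 144428125.000; Cyan: 1845073.000; Slate: 196309530.000; Amber: 12227293.000.
Minimum at Cyan.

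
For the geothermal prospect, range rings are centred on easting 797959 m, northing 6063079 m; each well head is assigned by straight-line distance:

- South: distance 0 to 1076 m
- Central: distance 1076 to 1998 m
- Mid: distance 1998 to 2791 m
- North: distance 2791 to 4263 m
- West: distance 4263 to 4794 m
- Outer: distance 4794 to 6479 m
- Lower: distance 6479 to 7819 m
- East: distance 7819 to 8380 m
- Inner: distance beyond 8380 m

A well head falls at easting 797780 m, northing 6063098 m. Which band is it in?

Distance = √((797780−797959)² + (6063098−6063079)²) = √(32041.000 + 361.000) = 180.006 m.
0 ≤ 180.006 < 1076 → South.

South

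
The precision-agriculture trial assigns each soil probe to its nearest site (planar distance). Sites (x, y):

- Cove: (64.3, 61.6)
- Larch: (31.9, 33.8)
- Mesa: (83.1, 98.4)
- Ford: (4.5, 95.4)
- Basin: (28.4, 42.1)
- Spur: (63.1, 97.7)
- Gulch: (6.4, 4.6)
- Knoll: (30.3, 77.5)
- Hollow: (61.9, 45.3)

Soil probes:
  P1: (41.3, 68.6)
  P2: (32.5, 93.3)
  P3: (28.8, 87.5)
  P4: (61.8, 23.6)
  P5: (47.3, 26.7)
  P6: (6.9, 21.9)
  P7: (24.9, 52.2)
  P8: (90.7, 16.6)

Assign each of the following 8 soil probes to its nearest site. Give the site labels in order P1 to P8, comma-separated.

Knoll, Knoll, Knoll, Hollow, Larch, Gulch, Basin, Hollow

P1 → Knoll (d²=200.21)
P2 → Knoll (d²=254.48)
P3 → Knoll (d²=102.25)
P4 → Hollow (d²=470.90)
P5 → Larch (d²=287.57)
P6 → Gulch (d²=299.54)
P7 → Basin (d²=114.26)
P8 → Hollow (d²=1653.13)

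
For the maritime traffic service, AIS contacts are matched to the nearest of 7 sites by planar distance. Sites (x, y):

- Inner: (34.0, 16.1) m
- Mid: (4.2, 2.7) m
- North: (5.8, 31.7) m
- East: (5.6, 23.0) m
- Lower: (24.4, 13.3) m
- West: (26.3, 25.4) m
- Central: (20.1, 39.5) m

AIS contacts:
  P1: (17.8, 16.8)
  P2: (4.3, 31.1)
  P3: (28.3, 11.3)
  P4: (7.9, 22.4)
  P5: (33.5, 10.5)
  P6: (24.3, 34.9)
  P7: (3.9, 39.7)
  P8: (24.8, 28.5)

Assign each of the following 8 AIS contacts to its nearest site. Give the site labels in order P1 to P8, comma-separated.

P1 → Lower (d²=55.81)
P2 → North (d²=2.61)
P3 → Lower (d²=19.21)
P4 → East (d²=5.65)
P5 → Inner (d²=31.61)
P6 → Central (d²=38.80)
P7 → North (d²=67.61)
P8 → West (d²=11.86)

Lower, North, Lower, East, Inner, Central, North, West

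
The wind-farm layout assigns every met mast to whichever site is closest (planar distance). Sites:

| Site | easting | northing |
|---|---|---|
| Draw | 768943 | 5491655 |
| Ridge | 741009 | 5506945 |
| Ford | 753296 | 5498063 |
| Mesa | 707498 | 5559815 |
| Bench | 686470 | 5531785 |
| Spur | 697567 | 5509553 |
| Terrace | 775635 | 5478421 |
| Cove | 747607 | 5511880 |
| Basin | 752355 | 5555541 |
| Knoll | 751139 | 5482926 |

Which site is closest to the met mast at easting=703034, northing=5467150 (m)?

Spur

Squared distances to each site:
Draw: 4944491306.000; Ridge: 3025742650.000; Ford: 3481882213.000; Mesa: 8606729521.000; Bench: 4452049321.000; Spur: 1827902498.000; Terrace: 5397940642.000; Cove: 3987525229.000; Basin: 10245529922.000; Knoll: 2562973201.000.
Minimum at Spur.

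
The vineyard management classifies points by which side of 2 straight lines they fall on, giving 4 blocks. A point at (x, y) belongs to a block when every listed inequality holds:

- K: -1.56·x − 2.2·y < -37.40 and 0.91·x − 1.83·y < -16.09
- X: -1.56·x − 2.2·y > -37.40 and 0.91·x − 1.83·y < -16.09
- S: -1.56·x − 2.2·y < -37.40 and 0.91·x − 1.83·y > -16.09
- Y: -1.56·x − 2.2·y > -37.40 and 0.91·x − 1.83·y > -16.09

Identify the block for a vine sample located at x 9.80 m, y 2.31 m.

-1.56·9.80 − 2.2·2.31 = -20.370, which is > -37.40
0.91·9.80 − 1.83·2.31 = 4.691, which is > -16.09
This sign pattern matches Y.

Y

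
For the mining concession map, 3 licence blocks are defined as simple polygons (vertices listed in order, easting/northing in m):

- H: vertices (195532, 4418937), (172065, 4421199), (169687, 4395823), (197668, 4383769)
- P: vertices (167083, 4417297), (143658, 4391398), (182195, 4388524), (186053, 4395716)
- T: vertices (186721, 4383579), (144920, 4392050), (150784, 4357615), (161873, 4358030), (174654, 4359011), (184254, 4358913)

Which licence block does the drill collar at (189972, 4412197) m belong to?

Cast a ray rightward from (189972, 4412197). For each polygon, the edges (by vertex number in listed order) whose endpoints lie on opposite sides of northing = 4412197, where each meets that height, and whether that is right or left of the point:
H: 2–3 at easting≈171221.4 (left), 4–1 at easting≈195941.4 (right) → 1 crossing.
P: 1–2 at easting≈162470.2 (left), 4–1 at easting≈171566.0 (left) → 0 crossings.
T: no edge straddles that height → 0 crossings.
Only H has an odd count, so the point is inside H.

H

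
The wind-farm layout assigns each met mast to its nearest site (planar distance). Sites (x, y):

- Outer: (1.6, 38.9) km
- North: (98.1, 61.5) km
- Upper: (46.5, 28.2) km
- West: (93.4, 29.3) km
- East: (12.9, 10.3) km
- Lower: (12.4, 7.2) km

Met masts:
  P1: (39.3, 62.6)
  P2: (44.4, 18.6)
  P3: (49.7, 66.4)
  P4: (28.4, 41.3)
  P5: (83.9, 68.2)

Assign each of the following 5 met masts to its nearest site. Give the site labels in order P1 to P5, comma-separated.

Upper, Upper, Upper, Upper, North

P1 → Upper (d²=1235.20)
P2 → Upper (d²=96.57)
P3 → Upper (d²=1469.48)
P4 → Upper (d²=499.22)
P5 → North (d²=246.53)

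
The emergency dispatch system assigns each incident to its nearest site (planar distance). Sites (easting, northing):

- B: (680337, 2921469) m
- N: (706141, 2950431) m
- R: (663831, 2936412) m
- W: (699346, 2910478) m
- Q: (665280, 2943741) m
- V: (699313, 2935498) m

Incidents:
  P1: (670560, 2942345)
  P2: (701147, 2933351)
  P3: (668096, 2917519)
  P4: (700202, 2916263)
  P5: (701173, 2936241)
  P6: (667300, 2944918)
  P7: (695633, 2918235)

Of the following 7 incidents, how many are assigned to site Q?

P1 → Q
P2 → V
P3 → B
P4 → W
P5 → V
P6 → Q
P7 → W
2 of the 7 go to Q.

2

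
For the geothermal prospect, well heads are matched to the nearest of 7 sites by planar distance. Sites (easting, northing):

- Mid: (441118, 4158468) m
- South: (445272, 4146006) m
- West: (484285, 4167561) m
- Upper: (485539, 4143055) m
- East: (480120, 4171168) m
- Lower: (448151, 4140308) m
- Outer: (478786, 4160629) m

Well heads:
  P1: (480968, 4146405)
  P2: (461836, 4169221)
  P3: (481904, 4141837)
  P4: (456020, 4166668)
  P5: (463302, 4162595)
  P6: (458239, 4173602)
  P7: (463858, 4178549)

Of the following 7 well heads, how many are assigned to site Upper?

P1 → Upper
P2 → East
P3 → Upper
P4 → Mid
P5 → Outer
P6 → East
P7 → East
2 of the 7 go to Upper.

2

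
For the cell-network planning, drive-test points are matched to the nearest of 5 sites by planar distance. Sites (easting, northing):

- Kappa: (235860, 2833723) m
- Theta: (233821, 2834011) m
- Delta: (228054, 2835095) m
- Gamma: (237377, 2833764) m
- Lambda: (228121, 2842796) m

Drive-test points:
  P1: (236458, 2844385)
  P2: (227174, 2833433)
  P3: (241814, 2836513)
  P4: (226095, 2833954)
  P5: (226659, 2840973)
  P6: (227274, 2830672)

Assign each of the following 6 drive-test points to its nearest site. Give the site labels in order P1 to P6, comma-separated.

P1 → Lambda (d²=72030490.00)
P2 → Delta (d²=3536644.00)
P3 → Gamma (d²=27243970.00)
P4 → Delta (d²=5139562.00)
P5 → Lambda (d²=5460773.00)
P6 → Delta (d²=20171329.00)

Lambda, Delta, Gamma, Delta, Lambda, Delta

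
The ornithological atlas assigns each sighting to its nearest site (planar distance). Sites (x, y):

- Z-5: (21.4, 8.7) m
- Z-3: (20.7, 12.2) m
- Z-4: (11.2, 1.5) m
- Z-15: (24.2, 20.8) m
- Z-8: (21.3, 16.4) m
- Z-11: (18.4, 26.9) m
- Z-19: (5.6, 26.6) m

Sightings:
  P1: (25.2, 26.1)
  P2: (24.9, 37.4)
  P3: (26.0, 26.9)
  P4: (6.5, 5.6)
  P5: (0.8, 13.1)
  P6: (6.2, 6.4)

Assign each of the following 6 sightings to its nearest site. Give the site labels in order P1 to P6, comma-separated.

Z-15, Z-11, Z-15, Z-4, Z-19, Z-4

P1 → Z-15 (d²=29.09)
P2 → Z-11 (d²=152.50)
P3 → Z-15 (d²=40.45)
P4 → Z-4 (d²=38.90)
P5 → Z-19 (d²=205.29)
P6 → Z-4 (d²=49.01)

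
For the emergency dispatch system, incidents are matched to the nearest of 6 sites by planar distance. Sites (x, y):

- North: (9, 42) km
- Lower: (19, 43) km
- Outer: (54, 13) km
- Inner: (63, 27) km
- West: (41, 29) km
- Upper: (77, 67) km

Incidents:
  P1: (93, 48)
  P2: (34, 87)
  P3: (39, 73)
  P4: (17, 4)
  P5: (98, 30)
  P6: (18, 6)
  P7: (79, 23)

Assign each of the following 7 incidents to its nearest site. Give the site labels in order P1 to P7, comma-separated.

P1 → Upper (d²=617.00)
P2 → Lower (d²=2161.00)
P3 → Lower (d²=1300.00)
P4 → West (d²=1201.00)
P5 → Inner (d²=1234.00)
P6 → West (d²=1058.00)
P7 → Inner (d²=272.00)

Upper, Lower, Lower, West, Inner, West, Inner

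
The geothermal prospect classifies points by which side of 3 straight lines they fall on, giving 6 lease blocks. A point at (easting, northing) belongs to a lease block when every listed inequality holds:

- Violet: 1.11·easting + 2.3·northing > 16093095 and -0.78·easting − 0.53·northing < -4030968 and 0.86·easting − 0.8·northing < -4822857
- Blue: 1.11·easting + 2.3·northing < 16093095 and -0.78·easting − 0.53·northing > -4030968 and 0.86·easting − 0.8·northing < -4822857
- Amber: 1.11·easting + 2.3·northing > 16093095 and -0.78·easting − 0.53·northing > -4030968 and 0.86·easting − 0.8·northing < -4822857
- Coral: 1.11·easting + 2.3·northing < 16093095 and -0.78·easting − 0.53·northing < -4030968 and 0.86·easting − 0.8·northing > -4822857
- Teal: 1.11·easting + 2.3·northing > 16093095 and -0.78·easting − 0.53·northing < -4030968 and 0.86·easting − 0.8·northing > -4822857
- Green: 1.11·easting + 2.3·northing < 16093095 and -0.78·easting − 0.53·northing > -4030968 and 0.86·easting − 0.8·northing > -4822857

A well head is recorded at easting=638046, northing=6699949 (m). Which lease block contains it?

Teal

1.11·638046 + 2.3·6699949 = 16118113.760, which is > 16093095
-0.78·638046 − 0.53·6699949 = -4048648.850, which is < -4030968
0.86·638046 − 0.8·6699949 = -4811239.640, which is > -4822857
This sign pattern matches Teal.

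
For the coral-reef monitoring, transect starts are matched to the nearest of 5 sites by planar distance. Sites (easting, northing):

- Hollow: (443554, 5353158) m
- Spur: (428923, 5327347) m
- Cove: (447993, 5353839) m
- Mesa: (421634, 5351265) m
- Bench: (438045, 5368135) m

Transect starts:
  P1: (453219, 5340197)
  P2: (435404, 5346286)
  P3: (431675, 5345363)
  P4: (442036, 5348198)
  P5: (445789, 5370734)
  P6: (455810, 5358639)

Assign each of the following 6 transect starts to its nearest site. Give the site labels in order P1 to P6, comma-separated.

P1 → Cove (d²=213415240.00)
P2 → Hollow (d²=113646884.00)
P3 → Mesa (d²=135655285.00)
P4 → Hollow (d²=26905924.00)
P5 → Bench (d²=66724337.00)
P6 → Cove (d²=84145489.00)

Cove, Hollow, Mesa, Hollow, Bench, Cove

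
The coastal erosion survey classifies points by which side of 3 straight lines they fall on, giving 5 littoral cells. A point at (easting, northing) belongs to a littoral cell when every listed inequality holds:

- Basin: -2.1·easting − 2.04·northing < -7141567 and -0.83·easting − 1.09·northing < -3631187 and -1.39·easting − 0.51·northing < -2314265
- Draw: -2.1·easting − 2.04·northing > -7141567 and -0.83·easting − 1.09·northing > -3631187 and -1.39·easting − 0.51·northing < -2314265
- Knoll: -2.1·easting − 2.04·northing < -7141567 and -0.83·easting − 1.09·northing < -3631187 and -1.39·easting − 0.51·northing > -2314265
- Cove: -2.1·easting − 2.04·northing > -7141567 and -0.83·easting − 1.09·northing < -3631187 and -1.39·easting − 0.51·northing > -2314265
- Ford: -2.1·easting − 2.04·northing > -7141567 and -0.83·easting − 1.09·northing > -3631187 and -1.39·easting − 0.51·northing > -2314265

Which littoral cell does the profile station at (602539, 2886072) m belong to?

Knoll

-2.1·602539 − 2.04·2886072 = -7152918.780, which is < -7141567
-0.83·602539 − 1.09·2886072 = -3645925.850, which is < -3631187
-1.39·602539 − 0.51·2886072 = -2309425.930, which is > -2314265
This sign pattern matches Knoll.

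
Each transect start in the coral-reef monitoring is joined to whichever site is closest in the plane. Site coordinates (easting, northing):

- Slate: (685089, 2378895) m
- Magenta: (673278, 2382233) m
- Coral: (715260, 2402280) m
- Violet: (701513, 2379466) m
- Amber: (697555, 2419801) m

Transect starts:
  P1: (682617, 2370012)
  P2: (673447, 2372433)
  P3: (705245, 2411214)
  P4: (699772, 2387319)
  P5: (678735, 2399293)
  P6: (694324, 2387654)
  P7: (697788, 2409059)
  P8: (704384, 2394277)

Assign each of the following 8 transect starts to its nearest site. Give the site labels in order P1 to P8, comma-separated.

P1 → Slate (d²=85018473.00)
P2 → Magenta (d²=96068561.00)
P3 → Amber (d²=132872669.00)
P4 → Violet (d²=64700690.00)
P5 → Magenta (d²=320822449.00)
P6 → Violet (d²=118725065.00)
P7 → Amber (d²=115444853.00)
P8 → Coral (d²=182335385.00)

Slate, Magenta, Amber, Violet, Magenta, Violet, Amber, Coral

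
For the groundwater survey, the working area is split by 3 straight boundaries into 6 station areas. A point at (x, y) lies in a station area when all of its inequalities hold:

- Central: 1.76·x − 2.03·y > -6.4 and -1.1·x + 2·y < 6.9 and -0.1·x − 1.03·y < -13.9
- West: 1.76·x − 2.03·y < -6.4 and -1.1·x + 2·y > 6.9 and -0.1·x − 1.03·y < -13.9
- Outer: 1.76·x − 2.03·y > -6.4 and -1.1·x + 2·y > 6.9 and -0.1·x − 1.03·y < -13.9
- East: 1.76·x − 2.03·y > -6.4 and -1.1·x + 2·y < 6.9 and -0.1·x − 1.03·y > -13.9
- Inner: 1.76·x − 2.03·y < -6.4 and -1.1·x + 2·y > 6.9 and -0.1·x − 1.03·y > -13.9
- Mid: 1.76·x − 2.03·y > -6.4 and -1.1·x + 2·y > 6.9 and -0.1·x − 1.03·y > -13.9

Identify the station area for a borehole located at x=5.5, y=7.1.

1.76·5.5 − 2.03·7.1 = -4.733, which is > -6.4
-1.1·5.5 + 2·7.1 = 8.150, which is > 6.9
-0.1·5.5 − 1.03·7.1 = -7.863, which is > -13.9
This sign pattern matches Mid.

Mid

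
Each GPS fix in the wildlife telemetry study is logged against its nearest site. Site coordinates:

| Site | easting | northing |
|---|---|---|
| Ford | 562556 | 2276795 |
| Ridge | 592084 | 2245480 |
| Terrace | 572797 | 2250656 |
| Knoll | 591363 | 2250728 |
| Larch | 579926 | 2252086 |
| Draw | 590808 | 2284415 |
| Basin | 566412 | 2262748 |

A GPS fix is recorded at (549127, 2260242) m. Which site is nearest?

Basin

Squared distances to each site:
Ford: 454339850.000; Ridge: 2063220493.000; Terrace: 652160296.000; Knoll: 1874395892.000; Larch: 1015098737.000; Draw: 2321639690.000; Basin: 305051261.000.
Minimum at Basin.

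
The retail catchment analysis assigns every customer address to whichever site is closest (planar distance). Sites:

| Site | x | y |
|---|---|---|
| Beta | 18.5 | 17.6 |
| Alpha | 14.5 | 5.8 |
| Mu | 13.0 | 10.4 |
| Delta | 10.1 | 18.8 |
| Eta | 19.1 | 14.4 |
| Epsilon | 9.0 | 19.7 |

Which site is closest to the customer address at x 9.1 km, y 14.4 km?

Squared distances to each site:
Beta: 98.600; Alpha: 103.120; Mu: 31.210; Delta: 20.360; Eta: 100.000; Epsilon: 28.100.
Minimum at Delta.

Delta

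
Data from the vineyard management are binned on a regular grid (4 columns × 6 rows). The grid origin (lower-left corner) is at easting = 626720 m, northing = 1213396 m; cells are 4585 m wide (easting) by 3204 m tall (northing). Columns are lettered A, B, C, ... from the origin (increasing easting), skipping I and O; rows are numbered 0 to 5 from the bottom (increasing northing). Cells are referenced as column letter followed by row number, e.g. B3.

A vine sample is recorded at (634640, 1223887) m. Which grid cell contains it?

Column index: ⌊(634640 − 626720) / 4585⌋ = ⌊1.727⌋ = 1 → column B
Row offset from origin: ⌊(1223887 − 1213396) / 3204⌋ = ⌊3.274⌋ = 3 → row 3

B3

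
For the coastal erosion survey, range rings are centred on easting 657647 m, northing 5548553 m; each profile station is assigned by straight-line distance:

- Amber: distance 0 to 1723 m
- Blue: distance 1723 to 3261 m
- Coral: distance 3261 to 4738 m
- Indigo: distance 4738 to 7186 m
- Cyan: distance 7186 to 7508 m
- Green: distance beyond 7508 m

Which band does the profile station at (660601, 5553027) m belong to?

Distance = √((660601−657647)² + (5553027−5548553)²) = √(8726116.000 + 20016676.000) = 5361.230 m.
4738 ≤ 5361.230 < 7186 → Indigo.

Indigo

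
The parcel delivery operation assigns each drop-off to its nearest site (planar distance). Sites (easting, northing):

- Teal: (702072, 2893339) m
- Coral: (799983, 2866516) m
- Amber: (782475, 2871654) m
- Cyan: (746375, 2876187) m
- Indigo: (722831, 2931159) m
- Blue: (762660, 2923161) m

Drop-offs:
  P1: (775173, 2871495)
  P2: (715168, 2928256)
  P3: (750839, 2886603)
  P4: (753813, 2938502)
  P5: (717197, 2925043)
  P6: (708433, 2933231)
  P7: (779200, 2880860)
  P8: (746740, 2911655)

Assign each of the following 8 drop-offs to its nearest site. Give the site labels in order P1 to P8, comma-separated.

Amber, Indigo, Cyan, Blue, Indigo, Indigo, Amber, Blue

P1 → Amber (d²=53344485.00)
P2 → Indigo (d²=67148978.00)
P3 → Cyan (d²=128420352.00)
P4 → Blue (d²=313615690.00)
P5 → Indigo (d²=69147412.00)
P6 → Indigo (d²=211595588.00)
P7 → Amber (d²=95476061.00)
P8 → Blue (d²=385834436.00)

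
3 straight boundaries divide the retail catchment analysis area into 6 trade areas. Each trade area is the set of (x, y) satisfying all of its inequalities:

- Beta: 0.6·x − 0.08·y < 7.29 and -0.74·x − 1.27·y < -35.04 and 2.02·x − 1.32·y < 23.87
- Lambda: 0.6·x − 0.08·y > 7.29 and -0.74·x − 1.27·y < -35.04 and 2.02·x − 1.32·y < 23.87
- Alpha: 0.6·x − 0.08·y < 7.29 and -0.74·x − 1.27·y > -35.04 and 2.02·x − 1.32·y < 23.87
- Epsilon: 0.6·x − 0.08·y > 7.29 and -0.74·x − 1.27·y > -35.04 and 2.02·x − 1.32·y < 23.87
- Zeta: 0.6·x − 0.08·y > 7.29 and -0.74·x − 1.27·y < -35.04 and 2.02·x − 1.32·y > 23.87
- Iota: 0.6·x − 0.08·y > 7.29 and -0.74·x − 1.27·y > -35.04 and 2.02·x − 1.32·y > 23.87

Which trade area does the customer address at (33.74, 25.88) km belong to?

0.6·33.74 − 0.08·25.88 = 18.174, which is > 7.29
-0.74·33.74 − 1.27·25.88 = -57.835, which is < -35.04
2.02·33.74 − 1.32·25.88 = 33.993, which is > 23.87
This sign pattern matches Zeta.

Zeta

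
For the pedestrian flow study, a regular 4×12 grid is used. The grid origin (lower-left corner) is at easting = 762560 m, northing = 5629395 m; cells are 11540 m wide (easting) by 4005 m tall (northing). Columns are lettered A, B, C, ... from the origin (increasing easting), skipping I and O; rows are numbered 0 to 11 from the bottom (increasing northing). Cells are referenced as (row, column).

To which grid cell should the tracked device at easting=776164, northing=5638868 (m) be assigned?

Column index: ⌊(776164 − 762560) / 11540⌋ = ⌊1.179⌋ = 1 → column B
Row offset from origin: ⌊(5638868 − 5629395) / 4005⌋ = ⌊2.365⌋ = 2 → row 2

(2, B)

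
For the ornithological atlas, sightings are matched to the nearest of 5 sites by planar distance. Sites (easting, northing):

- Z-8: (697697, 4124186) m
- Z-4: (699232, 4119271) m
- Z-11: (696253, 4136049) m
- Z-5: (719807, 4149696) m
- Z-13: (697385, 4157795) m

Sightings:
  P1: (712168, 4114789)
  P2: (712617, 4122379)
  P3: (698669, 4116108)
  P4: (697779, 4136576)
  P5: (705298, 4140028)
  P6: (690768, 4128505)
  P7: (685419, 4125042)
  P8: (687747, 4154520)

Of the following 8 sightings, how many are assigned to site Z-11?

2

P1 → Z-4
P2 → Z-4
P3 → Z-4
P4 → Z-11
P5 → Z-11
P6 → Z-8
P7 → Z-8
P8 → Z-13
2 of the 8 go to Z-11.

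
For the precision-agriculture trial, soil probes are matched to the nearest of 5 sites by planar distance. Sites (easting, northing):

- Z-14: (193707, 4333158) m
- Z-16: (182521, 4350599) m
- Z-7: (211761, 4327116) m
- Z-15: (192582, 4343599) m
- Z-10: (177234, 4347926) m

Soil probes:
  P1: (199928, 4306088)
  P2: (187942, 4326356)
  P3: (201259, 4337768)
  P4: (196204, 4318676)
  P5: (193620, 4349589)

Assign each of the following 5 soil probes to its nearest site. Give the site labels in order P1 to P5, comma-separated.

Z-7, Z-14, Z-14, Z-14, Z-15

P1 → Z-7 (d²=582196673.00)
P2 → Z-14 (d²=79502429.00)
P3 → Z-14 (d²=78284804.00)
P4 → Z-14 (d²=215963333.00)
P5 → Z-15 (d²=36957544.00)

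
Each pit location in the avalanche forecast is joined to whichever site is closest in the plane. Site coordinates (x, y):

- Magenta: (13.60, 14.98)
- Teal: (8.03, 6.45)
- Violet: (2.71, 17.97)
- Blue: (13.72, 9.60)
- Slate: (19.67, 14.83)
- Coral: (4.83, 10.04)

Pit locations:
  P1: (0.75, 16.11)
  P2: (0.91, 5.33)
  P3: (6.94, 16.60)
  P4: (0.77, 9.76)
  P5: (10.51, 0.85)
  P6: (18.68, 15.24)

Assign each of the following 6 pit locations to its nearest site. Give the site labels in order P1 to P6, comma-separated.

P1 → Violet (d²=7.30)
P2 → Coral (d²=37.55)
P3 → Violet (d²=19.77)
P4 → Coral (d²=16.56)
P5 → Teal (d²=37.51)
P6 → Slate (d²=1.15)

Violet, Coral, Violet, Coral, Teal, Slate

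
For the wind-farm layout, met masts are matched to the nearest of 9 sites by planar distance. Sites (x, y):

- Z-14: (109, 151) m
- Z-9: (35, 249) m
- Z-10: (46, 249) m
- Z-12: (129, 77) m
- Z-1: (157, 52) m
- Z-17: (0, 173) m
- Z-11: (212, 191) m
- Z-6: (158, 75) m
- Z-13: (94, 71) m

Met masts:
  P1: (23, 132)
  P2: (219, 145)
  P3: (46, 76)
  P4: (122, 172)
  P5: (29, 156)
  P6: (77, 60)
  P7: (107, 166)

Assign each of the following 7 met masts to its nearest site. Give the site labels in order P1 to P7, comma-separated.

Z-17, Z-11, Z-13, Z-14, Z-17, Z-13, Z-14

P1 → Z-17 (d²=2210.00)
P2 → Z-11 (d²=2165.00)
P3 → Z-13 (d²=2329.00)
P4 → Z-14 (d²=610.00)
P5 → Z-17 (d²=1130.00)
P6 → Z-13 (d²=410.00)
P7 → Z-14 (d²=229.00)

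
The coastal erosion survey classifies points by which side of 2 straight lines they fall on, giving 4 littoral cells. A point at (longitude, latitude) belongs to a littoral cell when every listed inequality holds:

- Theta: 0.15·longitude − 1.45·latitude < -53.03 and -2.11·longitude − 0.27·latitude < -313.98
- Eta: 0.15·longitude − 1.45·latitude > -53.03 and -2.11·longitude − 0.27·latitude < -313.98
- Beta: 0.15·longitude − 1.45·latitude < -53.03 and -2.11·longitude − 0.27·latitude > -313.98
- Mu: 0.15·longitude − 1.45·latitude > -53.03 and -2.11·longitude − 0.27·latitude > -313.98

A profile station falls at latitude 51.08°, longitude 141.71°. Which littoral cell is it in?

Mu

0.15·141.71 − 1.45·51.08 = -52.809, which is > -53.03
-2.11·141.71 − 0.27·51.08 = -312.800, which is > -313.98
This sign pattern matches Mu.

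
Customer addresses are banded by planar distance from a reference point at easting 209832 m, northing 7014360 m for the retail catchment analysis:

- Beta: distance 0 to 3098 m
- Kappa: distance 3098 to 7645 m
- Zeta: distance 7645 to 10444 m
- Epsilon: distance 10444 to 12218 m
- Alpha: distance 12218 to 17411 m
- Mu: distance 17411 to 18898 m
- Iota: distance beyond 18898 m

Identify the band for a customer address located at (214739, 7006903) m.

Distance = √((214739−209832)² + (7006903−7014360)²) = √(24078649.000 + 55606849.000) = 8926.673 m.
7645 ≤ 8926.673 < 10444 → Zeta.

Zeta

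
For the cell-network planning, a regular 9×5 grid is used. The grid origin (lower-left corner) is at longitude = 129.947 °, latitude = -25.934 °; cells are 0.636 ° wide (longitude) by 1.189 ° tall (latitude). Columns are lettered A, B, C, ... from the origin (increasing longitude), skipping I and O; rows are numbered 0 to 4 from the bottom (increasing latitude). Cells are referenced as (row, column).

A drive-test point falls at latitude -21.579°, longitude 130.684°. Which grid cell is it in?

(3, B)

Column index: ⌊(130.684 − 129.947) / 0.636⌋ = ⌊1.159⌋ = 1 → column B
Row offset from origin: ⌊(-21.579 − -25.934) / 1.189⌋ = ⌊3.663⌋ = 3 → row 3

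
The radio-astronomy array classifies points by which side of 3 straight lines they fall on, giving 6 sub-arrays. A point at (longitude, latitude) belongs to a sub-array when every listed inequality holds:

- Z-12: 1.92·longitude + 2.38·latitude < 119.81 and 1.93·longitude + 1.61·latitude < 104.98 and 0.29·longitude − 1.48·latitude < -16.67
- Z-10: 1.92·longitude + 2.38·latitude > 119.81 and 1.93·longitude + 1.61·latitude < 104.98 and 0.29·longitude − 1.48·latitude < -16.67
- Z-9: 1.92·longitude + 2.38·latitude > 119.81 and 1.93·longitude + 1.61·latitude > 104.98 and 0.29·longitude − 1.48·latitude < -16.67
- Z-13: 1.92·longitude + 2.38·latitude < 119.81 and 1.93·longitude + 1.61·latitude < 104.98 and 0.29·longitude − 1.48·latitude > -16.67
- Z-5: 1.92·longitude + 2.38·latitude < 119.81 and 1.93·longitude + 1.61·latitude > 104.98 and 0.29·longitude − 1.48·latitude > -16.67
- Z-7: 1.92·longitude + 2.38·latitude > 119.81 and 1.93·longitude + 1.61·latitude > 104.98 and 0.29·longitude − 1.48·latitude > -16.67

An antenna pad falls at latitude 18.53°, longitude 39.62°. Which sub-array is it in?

1.92·39.62 + 2.38·18.53 = 120.172, which is > 119.81
1.93·39.62 + 1.61·18.53 = 106.300, which is > 104.98
0.29·39.62 − 1.48·18.53 = -15.935, which is > -16.67
This sign pattern matches Z-7.

Z-7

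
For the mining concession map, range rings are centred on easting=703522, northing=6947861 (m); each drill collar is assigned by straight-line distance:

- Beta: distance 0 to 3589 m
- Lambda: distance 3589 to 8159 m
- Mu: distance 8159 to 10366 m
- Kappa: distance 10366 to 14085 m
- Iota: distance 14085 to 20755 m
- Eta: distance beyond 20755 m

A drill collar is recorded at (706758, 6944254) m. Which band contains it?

Lambda

Distance = √((706758−703522)² + (6944254−6947861)²) = √(10471696.000 + 13010449.000) = 4845.838 m.
3589 ≤ 4845.838 < 8159 → Lambda.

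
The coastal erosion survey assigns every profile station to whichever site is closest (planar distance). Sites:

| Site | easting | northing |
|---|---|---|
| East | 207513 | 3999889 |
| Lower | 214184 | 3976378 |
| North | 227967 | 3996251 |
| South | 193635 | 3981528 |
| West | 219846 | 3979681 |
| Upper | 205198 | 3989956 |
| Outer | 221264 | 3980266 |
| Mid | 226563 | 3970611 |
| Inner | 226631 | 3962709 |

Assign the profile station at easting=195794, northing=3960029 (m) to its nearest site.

South

Squared distances to each site:
East: 1726154561.000; Lower: 605481901.000; North: 2347135213.000; South: 466868282.000; West: 964699808.000; Upper: 984060545.000; Outer: 1058257069.000; Mid: 1058710085.000; Inner: 958102969.000.
Minimum at South.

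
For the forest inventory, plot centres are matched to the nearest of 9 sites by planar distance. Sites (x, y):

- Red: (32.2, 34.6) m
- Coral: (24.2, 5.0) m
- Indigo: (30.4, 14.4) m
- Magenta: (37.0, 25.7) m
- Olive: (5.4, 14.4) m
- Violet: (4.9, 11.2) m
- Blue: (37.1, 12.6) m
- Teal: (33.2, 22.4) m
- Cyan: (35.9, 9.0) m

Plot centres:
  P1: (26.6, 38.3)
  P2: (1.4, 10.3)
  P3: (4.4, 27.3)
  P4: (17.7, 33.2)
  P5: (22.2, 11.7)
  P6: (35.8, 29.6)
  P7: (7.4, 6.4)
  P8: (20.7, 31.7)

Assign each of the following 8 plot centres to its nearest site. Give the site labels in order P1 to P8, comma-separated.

Red, Violet, Olive, Red, Coral, Magenta, Violet, Red

P1 → Red (d²=45.05)
P2 → Violet (d²=13.06)
P3 → Olive (d²=167.41)
P4 → Red (d²=212.21)
P5 → Coral (d²=48.89)
P6 → Magenta (d²=16.65)
P7 → Violet (d²=29.29)
P8 → Red (d²=140.66)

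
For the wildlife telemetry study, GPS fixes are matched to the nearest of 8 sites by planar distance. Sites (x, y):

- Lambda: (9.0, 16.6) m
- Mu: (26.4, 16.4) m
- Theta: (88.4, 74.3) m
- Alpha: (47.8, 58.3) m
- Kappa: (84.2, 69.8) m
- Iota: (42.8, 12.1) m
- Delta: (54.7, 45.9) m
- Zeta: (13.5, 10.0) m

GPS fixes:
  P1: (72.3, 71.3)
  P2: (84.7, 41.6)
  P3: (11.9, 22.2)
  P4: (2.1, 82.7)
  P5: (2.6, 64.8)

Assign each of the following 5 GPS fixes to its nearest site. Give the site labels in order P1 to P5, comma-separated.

P1 → Kappa (d²=143.86)
P2 → Kappa (d²=795.49)
P3 → Lambda (d²=39.77)
P4 → Alpha (d²=2683.85)
P5 → Alpha (d²=2085.29)

Kappa, Kappa, Lambda, Alpha, Alpha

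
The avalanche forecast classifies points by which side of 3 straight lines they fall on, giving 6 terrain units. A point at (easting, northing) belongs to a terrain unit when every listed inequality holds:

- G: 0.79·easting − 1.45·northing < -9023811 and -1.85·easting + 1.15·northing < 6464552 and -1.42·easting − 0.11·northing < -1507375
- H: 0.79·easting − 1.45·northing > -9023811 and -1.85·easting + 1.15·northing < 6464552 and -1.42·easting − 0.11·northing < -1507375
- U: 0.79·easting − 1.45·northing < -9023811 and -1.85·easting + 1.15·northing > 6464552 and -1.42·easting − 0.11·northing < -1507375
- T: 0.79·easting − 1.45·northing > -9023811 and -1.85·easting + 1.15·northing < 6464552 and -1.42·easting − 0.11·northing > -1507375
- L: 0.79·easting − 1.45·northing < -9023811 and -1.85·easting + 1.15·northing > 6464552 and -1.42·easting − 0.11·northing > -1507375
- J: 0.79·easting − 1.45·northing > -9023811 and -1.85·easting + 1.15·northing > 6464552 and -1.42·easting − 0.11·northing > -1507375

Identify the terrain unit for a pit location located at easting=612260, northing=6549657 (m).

H

0.79·612260 − 1.45·6549657 = -9013317.250, which is > -9023811
-1.85·612260 + 1.15·6549657 = 6399424.550, which is < 6464552
-1.42·612260 − 0.11·6549657 = -1589871.470, which is < -1507375
This sign pattern matches H.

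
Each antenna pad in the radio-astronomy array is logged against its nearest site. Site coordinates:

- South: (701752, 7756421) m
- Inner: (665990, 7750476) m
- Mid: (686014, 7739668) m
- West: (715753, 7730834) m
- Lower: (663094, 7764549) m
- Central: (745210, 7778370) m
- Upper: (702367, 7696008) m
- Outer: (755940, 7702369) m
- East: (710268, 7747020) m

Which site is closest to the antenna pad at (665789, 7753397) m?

Squared distances to each site:
South: 1302481945.000; Inner: 8572642.000; Mid: 597536066.000; West: 3005490265.000; Lower: 131630129.000; Central: 6931345970.000; Upper: 4631447405.000; Outer: 10731059585.000; East: 2019047570.000.
Minimum at Inner.

Inner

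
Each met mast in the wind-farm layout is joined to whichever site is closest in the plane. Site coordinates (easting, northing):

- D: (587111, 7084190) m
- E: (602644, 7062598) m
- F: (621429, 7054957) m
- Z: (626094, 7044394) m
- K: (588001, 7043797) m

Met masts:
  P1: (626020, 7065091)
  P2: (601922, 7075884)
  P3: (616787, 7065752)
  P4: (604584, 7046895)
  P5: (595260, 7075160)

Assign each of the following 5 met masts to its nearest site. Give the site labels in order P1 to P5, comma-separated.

P1 → F (d²=123775237.00)
P2 → E (d²=177039080.00)
P3 → F (d²=138080189.00)
P4 → E (d²=250347809.00)
P5 → D (d²=147947101.00)

F, E, F, E, D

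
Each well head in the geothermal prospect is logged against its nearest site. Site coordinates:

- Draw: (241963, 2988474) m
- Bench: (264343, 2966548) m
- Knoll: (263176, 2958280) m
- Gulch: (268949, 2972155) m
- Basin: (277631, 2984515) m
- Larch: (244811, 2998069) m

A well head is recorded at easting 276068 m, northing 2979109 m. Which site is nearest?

Squared distances to each site:
Draw: 1250854250.000; Bench: 295254346.000; Knoll: 600050905.000; Gulch: 99038277.000; Basin: 31667805.000; Larch: 1336481649.000.
Minimum at Basin.

Basin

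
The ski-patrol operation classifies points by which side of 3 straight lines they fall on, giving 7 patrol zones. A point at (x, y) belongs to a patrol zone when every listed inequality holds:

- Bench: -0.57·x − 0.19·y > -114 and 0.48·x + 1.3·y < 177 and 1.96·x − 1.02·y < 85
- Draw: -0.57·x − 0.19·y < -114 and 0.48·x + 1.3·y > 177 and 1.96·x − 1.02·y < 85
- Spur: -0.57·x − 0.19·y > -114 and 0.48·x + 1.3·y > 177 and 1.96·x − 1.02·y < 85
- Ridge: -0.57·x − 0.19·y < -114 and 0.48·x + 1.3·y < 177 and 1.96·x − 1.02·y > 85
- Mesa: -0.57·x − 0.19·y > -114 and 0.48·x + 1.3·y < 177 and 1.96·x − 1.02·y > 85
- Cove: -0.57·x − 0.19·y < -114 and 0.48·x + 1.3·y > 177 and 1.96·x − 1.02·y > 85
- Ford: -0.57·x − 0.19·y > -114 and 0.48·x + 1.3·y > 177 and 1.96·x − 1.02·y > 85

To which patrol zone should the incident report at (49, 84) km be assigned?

-0.57·49 − 0.19·84 = -43.890, which is > -114
0.48·49 + 1.3·84 = 132.720, which is < 177
1.96·49 − 1.02·84 = 10.360, which is < 85
This sign pattern matches Bench.

Bench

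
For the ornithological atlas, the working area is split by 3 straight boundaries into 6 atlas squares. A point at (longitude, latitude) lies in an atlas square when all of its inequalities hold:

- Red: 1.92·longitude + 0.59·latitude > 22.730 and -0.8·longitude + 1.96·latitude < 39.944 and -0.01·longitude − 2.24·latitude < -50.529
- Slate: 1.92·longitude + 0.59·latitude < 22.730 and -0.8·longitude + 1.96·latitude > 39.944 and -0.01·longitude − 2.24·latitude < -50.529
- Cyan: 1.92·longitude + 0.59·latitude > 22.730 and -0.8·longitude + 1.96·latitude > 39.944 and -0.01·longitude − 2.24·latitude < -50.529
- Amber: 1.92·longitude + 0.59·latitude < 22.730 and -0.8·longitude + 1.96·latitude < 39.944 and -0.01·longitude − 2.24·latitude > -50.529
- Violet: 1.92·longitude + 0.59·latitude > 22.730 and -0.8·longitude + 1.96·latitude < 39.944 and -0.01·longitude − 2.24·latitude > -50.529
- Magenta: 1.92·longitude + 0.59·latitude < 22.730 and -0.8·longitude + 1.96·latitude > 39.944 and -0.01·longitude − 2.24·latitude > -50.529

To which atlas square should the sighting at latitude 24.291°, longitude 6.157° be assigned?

1.92·6.157 + 0.59·24.291 = 26.153, which is > 22.730
-0.8·6.157 + 1.96·24.291 = 42.685, which is > 39.944
-0.01·6.157 − 2.24·24.291 = -54.473, which is < -50.529
This sign pattern matches Cyan.

Cyan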